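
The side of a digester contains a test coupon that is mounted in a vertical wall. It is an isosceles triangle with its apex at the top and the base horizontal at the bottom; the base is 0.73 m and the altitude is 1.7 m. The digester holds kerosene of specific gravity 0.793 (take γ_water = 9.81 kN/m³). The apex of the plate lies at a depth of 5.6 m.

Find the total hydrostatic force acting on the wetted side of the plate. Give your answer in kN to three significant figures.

F ≈ 32.5 kN

γ = 0.793 × 9.81 = 7.77933 kN/m³.
With the apex up, the centroid sits 2h/3 = 2 × 1.7/3 = 1.13333 m below the apex, so the centroid depth is h_c = 5.6 + 1.13333 = 6.73333 m.
A = ½ × 0.73 × 1.7 = 0.6205 m².
Resultant F = γ·h_c·A = 7.77933 × 6.73333 × 0.6205 = 32.5023 kN.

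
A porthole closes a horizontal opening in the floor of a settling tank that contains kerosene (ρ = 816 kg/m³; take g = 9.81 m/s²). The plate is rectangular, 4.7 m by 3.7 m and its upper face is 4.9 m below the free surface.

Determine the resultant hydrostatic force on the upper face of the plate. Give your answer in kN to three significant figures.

γ = ρg = 816 × 9.81 / 1000 = 8.00496 kN/m³.
The plate is horizontal, so pressure is uniform at p = γ·h = 8.00496 × 4.9 = 39.2243 kN/m².
A = 4.7 × 3.7 = 17.39 m².
F = p·A = 39.2243 × 17.39 = 682.111 kN.

F ≈ 682 kN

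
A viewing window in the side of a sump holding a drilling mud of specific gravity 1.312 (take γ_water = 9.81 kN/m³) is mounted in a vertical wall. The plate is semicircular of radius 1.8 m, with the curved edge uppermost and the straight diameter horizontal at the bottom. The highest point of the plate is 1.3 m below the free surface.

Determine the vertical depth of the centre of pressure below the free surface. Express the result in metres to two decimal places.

γ = 1.312 × 9.81 = 12.87072 kN/m³.
The centroid lies 4r/(3π) = 0.763944 m above the diameter, so r − 4r/(3π) = 1.8 − 0.763944 = 1.03606 m below the topmost point, so the centroid depth is h_c = 1.3 + 1.03606 = 2.33606 m.
A = πr²/2 = π × 1.8²/2 = 5.08938 m².
Resultant F = γ·h_c·A = 12.87072 × 2.33606 × 5.08938 = 153.021 kN.
I_c = (π/8 − 8/(9π))·r⁴ = 0.109757 × 1.8⁴ = 1.15219 m⁴.
Centre of pressure: y_p = y_c + I_c/(y_c·A) = 2.33606 + 1.15219/(2.33606 × 5.08938) = 2.33606 + 0.0969115 = 2.43297 m along the plane.

h_p = 2.43 m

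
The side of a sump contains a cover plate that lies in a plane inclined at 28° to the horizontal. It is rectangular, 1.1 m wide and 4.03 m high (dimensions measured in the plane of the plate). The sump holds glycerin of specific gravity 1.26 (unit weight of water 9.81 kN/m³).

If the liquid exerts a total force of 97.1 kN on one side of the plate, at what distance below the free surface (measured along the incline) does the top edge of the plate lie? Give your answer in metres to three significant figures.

y_top ≈ 1.76 m

γ = 1.26 × 9.81 = 12.3606 kN/m³.
A = 1.1 × 4.03 = 4.433 m².
From F = γ·h_c·A, the centroid depth is h_c = 97.1/(12.3606 × 4.433) = 1.77207 m.
Let θ = 28° be the plate's angle to the horizontal; measure y along the incline from where the plane meets the free surface. Vertical depth h = y·sinθ with sinθ = 0.469472.
Along the incline, y_c = h_c/sinθ = 1.77207/0.469472 = 3.7746 m.
The centroid lies 4.03/2 = 2.015 m below the top edge, so the top edge sits at y_top = 3.7746 − 2.015 = 1.7596 m along the incline.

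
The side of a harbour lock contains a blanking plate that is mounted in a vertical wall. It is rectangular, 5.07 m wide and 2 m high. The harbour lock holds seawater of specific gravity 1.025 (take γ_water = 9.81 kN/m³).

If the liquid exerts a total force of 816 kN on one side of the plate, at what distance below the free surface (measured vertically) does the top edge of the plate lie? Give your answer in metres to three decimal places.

γ = 1.025 × 9.81 = 10.05525 kN/m³.
A = 5.07 × 2 = 10.14 m².
From F = γ·h_c·A, the centroid depth is h_c = 816/(10.05525 × 10.14) = 8.00312 m.
The centroid lies 2/2 = 1 m below the top edge, so the top edge sits at h_top = 8.00312 − 1 = 7.00312 m below the surface.

d_top ≈ 7.003 m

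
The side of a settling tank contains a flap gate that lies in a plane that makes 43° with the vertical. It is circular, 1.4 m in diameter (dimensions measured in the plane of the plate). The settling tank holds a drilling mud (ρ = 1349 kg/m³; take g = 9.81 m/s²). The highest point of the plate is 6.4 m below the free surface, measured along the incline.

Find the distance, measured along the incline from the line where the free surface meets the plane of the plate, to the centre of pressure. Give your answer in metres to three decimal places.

γ = ρg = 1349 × 9.81 / 1000 = 13.23369 kN/m³.
The plate makes 43° with the vertical, i.e. θ = 90° − 43° = 47° to the horizontal. Measuring y along the incline from the free-surface line, vertical depth h = y·sinθ with sinθ = 0.731354.
The centroid is at the centre, 0.7 m below the top of the plate, so y_c = 6.4 + 0.7 = 7.1 m and h_c = 7.1 × 0.731354 = 5.19261 m.
A = π(0.7)² = 1.53938 m².
Resultant F = γ·h_c·A = 13.23369 × 5.19261 × 1.53938 = 105.782 kN.
I_c = πr⁴/4 = π × 0.7⁴/4 = 0.188574 m⁴.
Centre of pressure: y_p = y_c + I_c/(y_c·A) = 7.1 + 0.188574/(7.1 × 1.53938) = 7.1 + 0.0172535 = 7.11725 m along the plane.

y_p = 7.117 m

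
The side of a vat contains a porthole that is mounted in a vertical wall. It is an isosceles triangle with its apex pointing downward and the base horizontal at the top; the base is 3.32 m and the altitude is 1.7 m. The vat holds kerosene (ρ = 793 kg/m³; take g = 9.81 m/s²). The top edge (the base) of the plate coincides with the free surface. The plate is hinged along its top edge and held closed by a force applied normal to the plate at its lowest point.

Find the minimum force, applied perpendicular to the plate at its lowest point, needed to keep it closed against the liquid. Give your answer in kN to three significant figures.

P ≈ 6.22 kN

γ = ρg = 793 × 9.81 / 1000 = 7.77933 kN/m³.
With the apex down, the centroid sits h/3 = 1.7/3 = 0.566667 m below the base (the top edge), so the centroid depth is h_c = 0.566667 m.
A = ½ × 3.32 × 1.7 = 2.822 m².
Resultant F = γ·h_c·A = 7.77933 × 0.566667 × 2.822 = 12.4402 kN.
I_c = b·h³/36 = 3.32 × 1.7³/36 = 0.453088 m⁴.
Centre of pressure: y_p = y_c + I_c/(y_c·A) = 0.566667 + 0.453088/(0.566667 × 2.822) = 0.566667 + 0.283333 = 0.85 m along the plane.
The resultant acts 0.566667 + 0.283333 = 0.85 m (along the plate) below the hinge at the top edge, so the moment about the hinge is M = F × 0.85 = 12.4402 × 0.85 = 10.5742 kN·m.
A normal force at the bottom, 1.7 m from the hinge, must supply this moment: P = 10.5742/1.7 = 6.22012 kN.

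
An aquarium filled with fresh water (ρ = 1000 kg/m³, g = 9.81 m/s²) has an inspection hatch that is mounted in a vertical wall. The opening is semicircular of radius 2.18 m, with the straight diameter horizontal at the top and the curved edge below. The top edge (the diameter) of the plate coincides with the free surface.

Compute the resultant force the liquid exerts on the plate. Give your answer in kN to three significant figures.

γ = ρg = 1000 × 9.81 = 9810 N/m³ = 9.81 kN/m³.
The centroid of a semicircle lies 4r/(3π) = 0.925221 m from the diameter, here below the top edge, so the centroid depth is h_c = 0.925221 m.
A = πr²/2 = π × 2.18²/2 = 7.46505 m².
Resultant F = γ·h_c·A = 9.81 × 0.925221 × 7.46505 = 67.7559 kN.

F ≈ 67.8 kN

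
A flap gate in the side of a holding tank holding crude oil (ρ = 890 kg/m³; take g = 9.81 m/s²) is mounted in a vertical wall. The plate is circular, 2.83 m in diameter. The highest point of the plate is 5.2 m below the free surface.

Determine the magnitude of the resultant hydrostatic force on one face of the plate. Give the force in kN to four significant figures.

γ = ρg = 890 × 9.81 / 1000 = 8.7309 kN/m³.
The centroid is at the centre, 1.415 m below the top of the plate, so the centroid depth is h_c = 5.2 + 1.415 = 6.615 m.
A = π(1.415)² = 6.29018 m².
Resultant F = γ·h_c·A = 8.7309 × 6.615 × 6.29018 = 363.289 kN.

F ≈ 363.3 kN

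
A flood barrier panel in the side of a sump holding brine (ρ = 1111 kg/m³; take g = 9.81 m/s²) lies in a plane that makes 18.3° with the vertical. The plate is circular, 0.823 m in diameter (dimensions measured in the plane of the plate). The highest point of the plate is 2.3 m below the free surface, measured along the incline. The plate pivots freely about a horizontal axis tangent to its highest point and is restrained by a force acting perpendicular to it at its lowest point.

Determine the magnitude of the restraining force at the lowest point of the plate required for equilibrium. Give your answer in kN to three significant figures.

γ = ρg = 1111 × 9.81 / 1000 = 10.89891 kN/m³.
The plate makes 18.3° with the vertical, i.e. θ = 90° − 18.3° = 71.7° to the horizontal. Measuring y along the incline from the free-surface line, vertical depth h = y·sinθ with sinθ = 0.949425.
The centroid is at the centre, 0.4115 m below the top of the plate, so y_c = 2.3 + 0.4115 = 2.7115 m and h_c = 2.7115 × 0.949425 = 2.57437 m.
A = π(0.4115)² = 0.531973 m².
Resultant F = γ·h_c·A = 10.89891 × 2.57437 × 0.531973 = 14.926 kN.
I_c = πr⁴/4 = π × 0.4115⁴/4 = 0.02252 m⁴.
Centre of pressure: y_p = y_c + I_c/(y_c·A) = 2.7115 + 0.02252/(2.7115 × 0.531973) = 2.7115 + 0.0156124 = 2.72711 m along the plane.
The resultant acts 0.4115 + 0.0156124 = 0.427112 m (along the plate) below the hinge at the top edge, so the moment about the hinge is M = F × 0.427112 = 14.926 × 0.427112 = 6.37507 kN·m.
A normal force at the bottom, 0.823 m from the hinge, must supply this moment: P = 6.37507/0.823 = 7.74614 kN.

P ≈ 7.75 kN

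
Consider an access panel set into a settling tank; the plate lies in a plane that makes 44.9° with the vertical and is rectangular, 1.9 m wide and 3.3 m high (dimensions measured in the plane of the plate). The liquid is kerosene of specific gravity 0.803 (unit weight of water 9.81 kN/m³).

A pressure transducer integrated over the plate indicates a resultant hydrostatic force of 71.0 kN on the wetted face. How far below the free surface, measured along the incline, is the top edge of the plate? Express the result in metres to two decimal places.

γ = 0.803 × 9.81 = 7.87743 kN/m³.
A = 1.9 × 3.3 = 6.27 m².
From F = γ·h_c·A, the centroid depth is h_c = 71.0/(7.87743 × 6.27) = 1.43749 m.
The plate makes 44.9° with the vertical, i.e. θ = 90° − 44.9° = 45.1° to the horizontal. Measuring y along the incline from the free-surface line, vertical depth h = y·sinθ with sinθ = 0.708340.
Along the incline, y_c = h_c/sinθ = 1.43749/0.708340 = 2.02938 m.
The centroid lies 3.3/2 = 1.65 m below the top edge, so the top edge sits at y_top = 2.02938 − 1.65 = 0.37938 m along the incline.

y_top ≈ 0.38 m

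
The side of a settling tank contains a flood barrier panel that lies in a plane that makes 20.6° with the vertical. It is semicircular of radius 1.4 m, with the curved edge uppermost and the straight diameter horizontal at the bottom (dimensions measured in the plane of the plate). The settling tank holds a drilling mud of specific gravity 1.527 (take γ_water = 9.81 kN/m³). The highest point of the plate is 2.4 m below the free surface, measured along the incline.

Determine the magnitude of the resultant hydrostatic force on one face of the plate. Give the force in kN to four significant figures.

γ = 1.527 × 9.81 = 14.97987 kN/m³.
The plate makes 20.6° with the vertical, i.e. θ = 90° − 20.6° = 69.4° to the horizontal. Measuring y along the incline from the free-surface line, vertical depth h = y·sinθ with sinθ = 0.936060.
The centroid lies 4r/(3π) = 0.594178 m above the diameter, so r − 4r/(3π) = 1.4 − 0.594178 = 0.805822 m below the topmost point, so y_c = 2.4 + 0.805822 = 3.20582 m and h_c = 3.20582 × 0.936060 = 3.00084 m.
A = πr²/2 = π × 1.4²/2 = 3.07876 m².
Resultant F = γ·h_c·A = 14.97987 × 3.00084 × 3.07876 = 138.397 kN.

F ≈ 138.4 kN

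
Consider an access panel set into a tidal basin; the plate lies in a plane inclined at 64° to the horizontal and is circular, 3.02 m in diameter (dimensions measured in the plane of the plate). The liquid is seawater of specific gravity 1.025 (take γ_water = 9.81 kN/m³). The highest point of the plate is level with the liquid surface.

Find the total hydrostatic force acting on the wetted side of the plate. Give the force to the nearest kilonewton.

F ≈ 98 kN

γ = 1.025 × 9.81 = 10.05525 kN/m³.
Let θ = 64° be the plate's angle to the horizontal; measure y along the incline from where the plane meets the free surface. Vertical depth h = y·sinθ with sinθ = 0.898794.
The centroid is at the centre, 1.51 m below the top of the plate, so y_c = 1.51 m and h_c = 1.51 × 0.898794 = 1.35718 m.
A = π(1.51)² = 7.16315 m².
Resultant F = γ·h_c·A = 10.05525 × 1.35718 × 7.16315 = 97.754 kN.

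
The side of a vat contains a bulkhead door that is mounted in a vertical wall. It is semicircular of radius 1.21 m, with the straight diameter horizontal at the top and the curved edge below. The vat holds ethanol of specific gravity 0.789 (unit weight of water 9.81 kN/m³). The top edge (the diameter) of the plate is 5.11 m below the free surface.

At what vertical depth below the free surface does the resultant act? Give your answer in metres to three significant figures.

h_p = 5.64 m

γ = 0.789 × 9.81 = 7.74009 kN/m³.
The centroid of a semicircle lies 4r/(3π) = 0.51354 m from the diameter, here below the top edge, so the centroid depth is h_c = 5.11 + 0.51354 = 5.62354 m.
A = πr²/2 = π × 1.21²/2 = 2.2998 m².
Resultant F = γ·h_c·A = 7.74009 × 5.62354 × 2.2998 = 100.103 kN.
I_c = (π/8 − 8/(9π))·r⁴ = 0.109757 × 1.21⁴ = 0.235274 m⁴.
Centre of pressure: y_p = y_c + I_c/(y_c·A) = 5.62354 + 0.235274/(5.62354 × 2.2998) = 5.62354 + 0.0181917 = 5.64173 m along the plane.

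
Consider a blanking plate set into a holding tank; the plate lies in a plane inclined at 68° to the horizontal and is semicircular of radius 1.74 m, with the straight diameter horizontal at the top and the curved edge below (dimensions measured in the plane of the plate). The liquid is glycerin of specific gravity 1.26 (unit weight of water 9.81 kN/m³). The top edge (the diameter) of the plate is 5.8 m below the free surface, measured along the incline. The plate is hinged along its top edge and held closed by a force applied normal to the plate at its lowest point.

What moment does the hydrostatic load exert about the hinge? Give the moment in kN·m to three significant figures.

γ = 1.26 × 9.81 = 12.3606 kN/m³.
Let θ = 68° be the plate's angle to the horizontal; measure y along the incline from where the plane meets the free surface. Vertical depth h = y·sinθ with sinθ = 0.927184.
The centroid of a semicircle lies 4r/(3π) = 0.738479 m from the diameter, here below the top edge, so y_c = 5.8 + 0.738479 = 6.53848 m and h_c = 6.53848 × 0.927184 = 6.06237 m.
A = πr²/2 = π × 1.74²/2 = 4.75574 m².
Resultant F = γ·h_c·A = 12.3606 × 6.06237 × 4.75574 = 356.369 kN.
I_c = (π/8 − 8/(9π))·r⁴ = 0.109757 × 1.74⁴ = 1.00607 m⁴.
Centre of pressure: y_p = y_c + I_c/(y_c·A) = 6.53848 + 1.00607/(6.53848 × 4.75574) = 6.53848 + 0.0323544 = 6.57083 m along the plane.
The resultant acts 0.738479 + 0.0323544 = 0.770833 m (along the plate) below the hinge at the top edge, so the moment about the hinge is M = F × 0.770833 = 356.369 × 0.770833 = 274.701 kN·m.

M ≈ 275 kN·m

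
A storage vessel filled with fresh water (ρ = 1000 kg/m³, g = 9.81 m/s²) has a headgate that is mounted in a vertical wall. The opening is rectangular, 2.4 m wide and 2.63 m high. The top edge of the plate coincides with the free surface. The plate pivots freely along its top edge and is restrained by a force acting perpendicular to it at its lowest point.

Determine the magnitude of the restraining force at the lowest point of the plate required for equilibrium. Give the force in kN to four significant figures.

γ = ρg = 1000 × 9.81 = 9810 N/m³ = 9.81 kN/m³.
The centroid lies 2.63/2 = 1.315 m below the top edge, so the centroid depth is h_c = 1.315 m.
A = 2.4 × 2.63 = 6.312 m².
Resultant F = γ·h_c·A = 9.81 × 1.315 × 6.312 = 81.4257 kN.
I_c = b·h³/12 = 2.4 × 2.63³/12 = 3.63829 m⁴.
Centre of pressure: y_p = y_c + I_c/(y_c·A) = 1.315 + 3.63829/(1.315 × 6.312) = 1.315 + 0.438333 = 1.75333 m along the plane.
The resultant acts 1.315 + 0.438333 = 1.75333 m (along the plate) below the hinge at the top edge, so the moment about the hinge is M = F × 1.75333 = 81.4257 × 1.75333 = 142.766 kN·m.
A normal force at the bottom, 2.63 m from the hinge, must supply this moment: P = 142.766/2.63 = 54.2837 kN.

P ≈ 54.28 kN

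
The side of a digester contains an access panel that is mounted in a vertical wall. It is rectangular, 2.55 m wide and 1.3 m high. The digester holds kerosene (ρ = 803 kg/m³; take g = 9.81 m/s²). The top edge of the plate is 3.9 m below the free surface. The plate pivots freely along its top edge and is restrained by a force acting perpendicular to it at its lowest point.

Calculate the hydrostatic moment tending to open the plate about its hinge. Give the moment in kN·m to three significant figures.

M ≈ 80.9 kN·m

γ = ρg = 803 × 9.81 / 1000 = 7.87743 kN/m³.
The centroid lies 1.3/2 = 0.65 m below the top edge, so the centroid depth is h_c = 3.9 + 0.65 = 4.55 m.
A = 2.55 × 1.3 = 3.315 m².
Resultant F = γ·h_c·A = 7.87743 × 4.55 × 3.315 = 118.817 kN.
I_c = b·h³/12 = 2.55 × 1.3³/12 = 0.466862 m⁴.
Centre of pressure: y_p = y_c + I_c/(y_c·A) = 4.55 + 0.466862/(4.55 × 3.315) = 4.55 + 0.0309523 = 4.58095 m along the plane.
The resultant acts 0.65 + 0.0309523 = 0.680952 m (along the plate) below the hinge at the top edge, so the moment about the hinge is M = F × 0.680952 = 118.817 × 0.680952 = 80.9087 kN·m.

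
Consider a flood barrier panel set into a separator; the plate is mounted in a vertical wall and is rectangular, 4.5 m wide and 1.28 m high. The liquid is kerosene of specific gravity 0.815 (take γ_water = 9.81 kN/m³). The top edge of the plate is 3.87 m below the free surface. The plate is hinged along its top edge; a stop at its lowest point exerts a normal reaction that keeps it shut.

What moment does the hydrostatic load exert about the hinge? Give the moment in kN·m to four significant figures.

γ = 0.815 × 9.81 = 7.99515 kN/m³.
The centroid lies 1.28/2 = 0.64 m below the top edge, so the centroid depth is h_c = 3.87 + 0.64 = 4.51 m.
A = 4.5 × 1.28 = 5.76 m².
Resultant F = γ·h_c·A = 7.99515 × 4.51 × 5.76 = 207.695 kN.
I_c = b·h³/12 = 4.5 × 1.28³/12 = 0.786432 m⁴.
Centre of pressure: y_p = y_c + I_c/(y_c·A) = 4.51 + 0.786432/(4.51 × 5.76) = 4.51 + 0.0302735 = 4.54027 m along the plane.
The resultant acts 0.64 + 0.0302735 = 0.670273 m (along the plate) below the hinge at the top edge, so the moment about the hinge is M = F × 0.670273 = 207.695 × 0.670273 = 139.212 kN·m.

M ≈ 139.2 kN·m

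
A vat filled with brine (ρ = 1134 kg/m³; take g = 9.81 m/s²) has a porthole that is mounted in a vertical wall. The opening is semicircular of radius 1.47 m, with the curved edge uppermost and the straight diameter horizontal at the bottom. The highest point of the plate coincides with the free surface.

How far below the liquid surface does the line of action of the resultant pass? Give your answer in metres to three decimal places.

h_p = 1.025 m

γ = ρg = 1134 × 9.81 / 1000 = 11.12454 kN/m³.
The centroid lies 4r/(3π) = 0.623887 m above the diameter, so r − 4r/(3π) = 1.47 − 0.623887 = 0.846113 m below the topmost point, so the centroid depth is h_c = 0.846113 m.
A = πr²/2 = π × 1.47²/2 = 3.39433 m².
Resultant F = γ·h_c·A = 11.12454 × 0.846113 × 3.39433 = 31.9495 kN.
I_c = (π/8 − 8/(9π))·r⁴ = 0.109757 × 1.47⁴ = 0.512509 m⁴.
Centre of pressure: y_p = y_c + I_c/(y_c·A) = 0.846113 + 0.512509/(0.846113 × 3.39433) = 0.846113 + 0.178451 = 1.02456 m along the plane.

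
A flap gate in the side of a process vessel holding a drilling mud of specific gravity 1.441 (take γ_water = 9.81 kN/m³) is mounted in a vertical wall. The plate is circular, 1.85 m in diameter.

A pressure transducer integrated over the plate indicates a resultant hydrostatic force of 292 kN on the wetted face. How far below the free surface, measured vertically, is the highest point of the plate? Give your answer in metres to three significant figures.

d_top ≈ 6.76 m

γ = 1.441 × 9.81 = 14.13621 kN/m³.
A = π(0.925)² = 2.68803 m².
From F = γ·h_c·A, the centroid depth is h_c = 292/(14.13621 × 2.68803) = 7.6845 m.
The centroid is at the centre, 0.925 m below the top of the plate, so the highest point sits at h_top = 7.6845 − 0.925 = 6.7595 m below the surface.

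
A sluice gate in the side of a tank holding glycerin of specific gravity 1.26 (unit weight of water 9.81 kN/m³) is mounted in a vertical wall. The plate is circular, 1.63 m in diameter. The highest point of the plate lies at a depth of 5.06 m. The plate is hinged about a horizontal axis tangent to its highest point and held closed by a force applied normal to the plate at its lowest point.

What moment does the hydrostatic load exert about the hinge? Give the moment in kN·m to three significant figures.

M ≈ 128 kN·m

γ = 1.26 × 9.81 = 12.3606 kN/m³.
The centroid is at the centre, 0.815 m below the top of the plate, so the centroid depth is h_c = 5.06 + 0.815 = 5.875 m.
A = π(0.815)² = 2.08672 m².
Resultant F = γ·h_c·A = 12.3606 × 5.875 × 2.08672 = 151.535 kN.
I_c = πr⁴/4 = π × 0.815⁴/4 = 0.346514 m⁴.
Centre of pressure: y_p = y_c + I_c/(y_c·A) = 5.875 + 0.346514/(5.875 × 2.08672) = 5.875 + 0.028265 = 5.90327 m along the plane.
The resultant acts 0.815 + 0.028265 = 0.843265 m (along the plate) below the hinge at the top edge, so the moment about the hinge is M = F × 0.843265 = 151.535 × 0.843265 = 127.784 kN·m.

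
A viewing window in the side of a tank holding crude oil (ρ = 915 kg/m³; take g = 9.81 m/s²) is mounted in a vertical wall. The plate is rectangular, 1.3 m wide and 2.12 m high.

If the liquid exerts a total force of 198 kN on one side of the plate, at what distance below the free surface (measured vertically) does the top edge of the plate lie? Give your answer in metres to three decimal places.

γ = ρg = 915 × 9.81 / 1000 = 8.97615 kN/m³.
A = 1.3 × 2.12 = 2.756 m².
From F = γ·h_c·A, the centroid depth is h_c = 198/(8.97615 × 2.756) = 8.00379 m.
The centroid lies 2.12/2 = 1.06 m below the top edge, so the top edge sits at h_top = 8.00379 − 1.06 = 6.94379 m below the surface.

d_top ≈ 6.944 m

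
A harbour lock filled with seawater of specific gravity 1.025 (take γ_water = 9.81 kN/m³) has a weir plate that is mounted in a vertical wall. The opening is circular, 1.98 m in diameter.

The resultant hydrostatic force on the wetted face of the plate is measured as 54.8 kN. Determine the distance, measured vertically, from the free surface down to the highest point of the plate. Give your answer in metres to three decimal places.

d_top ≈ 0.780 m

γ = 1.025 × 9.81 = 10.05525 kN/m³.
A = π(0.99)² = 3.07907 m².
From F = γ·h_c·A, the centroid depth is h_c = 54.8/(10.05525 × 3.07907) = 1.76998 m.
The centroid is at the centre, 0.99 m below the top of the plate, so the highest point sits at h_top = 1.76998 − 0.99 = 0.77998 m below the surface.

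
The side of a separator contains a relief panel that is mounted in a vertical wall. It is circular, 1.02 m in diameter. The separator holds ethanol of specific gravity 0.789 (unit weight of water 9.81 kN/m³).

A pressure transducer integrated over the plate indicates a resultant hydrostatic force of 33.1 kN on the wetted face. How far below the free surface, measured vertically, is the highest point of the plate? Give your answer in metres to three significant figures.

γ = 0.789 × 9.81 = 7.74009 kN/m³.
A = π(0.51)² = 0.817128 m².
From F = γ·h_c·A, the centroid depth is h_c = 33.1/(7.74009 × 0.817128) = 5.2335 m.
The centroid is at the centre, 0.51 m below the top of the plate, so the highest point sits at h_top = 5.2335 − 0.51 = 4.7235 m below the surface.

d_top ≈ 4.72 m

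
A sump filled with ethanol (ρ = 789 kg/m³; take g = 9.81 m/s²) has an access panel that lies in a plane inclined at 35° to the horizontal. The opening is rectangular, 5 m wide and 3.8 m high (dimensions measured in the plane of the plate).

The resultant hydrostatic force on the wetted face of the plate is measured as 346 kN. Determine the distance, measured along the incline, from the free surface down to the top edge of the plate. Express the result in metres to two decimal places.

y_top ≈ 2.20 m

γ = ρg = 789 × 9.81 / 1000 = 7.74009 kN/m³.
A = 5 × 3.8 = 19 m².
From F = γ·h_c·A, the centroid depth is h_c = 346/(7.74009 × 19) = 2.35275 m.
Let θ = 35° be the plate's angle to the horizontal; measure y along the incline from where the plane meets the free surface. Vertical depth h = y·sinθ with sinθ = 0.573576.
Along the incline, y_c = h_c/sinθ = 2.35275/0.573576 = 4.1019 m.
The centroid lies 3.8/2 = 1.9 m below the top edge, so the top edge sits at y_top = 4.1019 − 1.9 = 2.2019 m along the incline.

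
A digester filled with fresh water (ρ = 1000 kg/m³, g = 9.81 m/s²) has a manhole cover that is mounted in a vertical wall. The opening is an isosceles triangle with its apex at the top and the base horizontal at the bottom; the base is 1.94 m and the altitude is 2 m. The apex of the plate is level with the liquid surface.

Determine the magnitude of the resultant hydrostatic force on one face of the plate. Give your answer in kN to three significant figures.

γ = ρg = 1000 × 9.81 = 9810 N/m³ = 9.81 kN/m³.
With the apex up, the centroid sits 2h/3 = 2 × 2/3 = 1.33333 m below the apex, so the centroid depth is h_c = 1.33333 m.
A = ½ × 1.94 × 2 = 1.94 m².
Resultant F = γ·h_c·A = 9.81 × 1.33333 × 1.94 = 25.3751 kN.

F ≈ 25.4 kN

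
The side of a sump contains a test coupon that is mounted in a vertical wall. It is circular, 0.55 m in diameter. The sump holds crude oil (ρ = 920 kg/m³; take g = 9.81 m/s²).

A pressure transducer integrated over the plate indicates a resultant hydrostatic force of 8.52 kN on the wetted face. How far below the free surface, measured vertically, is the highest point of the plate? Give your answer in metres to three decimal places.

d_top ≈ 3.698 m

γ = ρg = 920 × 9.81 / 1000 = 9.0252 kN/m³.
A = π(0.275)² = 0.237583 m².
From F = γ·h_c·A, the centroid depth is h_c = 8.52/(9.0252 × 0.237583) = 3.97345 m.
The centroid is at the centre, 0.275 m below the top of the plate, so the highest point sits at h_top = 3.97345 − 0.275 = 3.69845 m below the surface.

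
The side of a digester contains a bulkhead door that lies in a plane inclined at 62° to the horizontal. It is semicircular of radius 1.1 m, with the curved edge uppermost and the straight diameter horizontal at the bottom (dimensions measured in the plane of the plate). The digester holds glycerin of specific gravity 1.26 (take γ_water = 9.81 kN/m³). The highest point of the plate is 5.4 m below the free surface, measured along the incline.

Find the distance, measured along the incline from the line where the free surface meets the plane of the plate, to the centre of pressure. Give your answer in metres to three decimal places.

γ = 1.26 × 9.81 = 12.3606 kN/m³.
Let θ = 62° be the plate's angle to the horizontal; measure y along the incline from where the plane meets the free surface. Vertical depth h = y·sinθ with sinθ = 0.882948.
The centroid lies 4r/(3π) = 0.466854 m above the diameter, so r − 4r/(3π) = 1.1 − 0.466854 = 0.633146 m below the topmost point, so y_c = 5.4 + 0.633146 = 6.03315 m and h_c = 6.03315 × 0.882948 = 5.32696 m.
A = πr²/2 = π × 1.1²/2 = 1.90066 m².
Resultant F = γ·h_c·A = 12.3606 × 5.32696 × 1.90066 = 125.148 kN.
I_c = (π/8 − 8/(9π))·r⁴ = 0.109757 × 1.1⁴ = 0.160695 m⁴.
Centre of pressure: y_p = y_c + I_c/(y_c·A) = 6.03315 + 0.160695/(6.03315 × 1.90066) = 6.03315 + 0.0140137 = 6.04716 m along the plane.

y_p = 6.047 m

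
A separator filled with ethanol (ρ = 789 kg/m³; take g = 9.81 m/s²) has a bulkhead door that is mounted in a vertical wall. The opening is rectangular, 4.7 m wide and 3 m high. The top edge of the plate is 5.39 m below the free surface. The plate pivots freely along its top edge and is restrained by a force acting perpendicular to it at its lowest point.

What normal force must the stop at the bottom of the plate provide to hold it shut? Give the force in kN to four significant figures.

γ = ρg = 789 × 9.81 / 1000 = 7.74009 kN/m³.
The centroid lies 3/2 = 1.5 m below the top edge, so the centroid depth is h_c = 5.39 + 1.5 = 6.89 m.
A = 4.7 × 3 = 14.1 m².
Resultant F = γ·h_c·A = 7.74009 × 6.89 × 14.1 = 751.942 kN.
I_c = b·h³/12 = 4.7 × 3³/12 = 10.575 m⁴.
Centre of pressure: y_p = y_c + I_c/(y_c·A) = 6.89 + 10.575/(6.89 × 14.1) = 6.89 + 0.108853 = 6.99885 m along the plane.
The resultant acts 1.5 + 0.108853 = 1.60885 m (along the plate) below the hinge at the top edge, so the moment about the hinge is M = F × 1.60885 = 751.942 × 1.60885 = 1209.76 kN·m.
A normal force at the bottom, 3 m from the hinge, must supply this moment: P = 1209.76/3 = 403.253 kN.

P ≈ 403.3 kN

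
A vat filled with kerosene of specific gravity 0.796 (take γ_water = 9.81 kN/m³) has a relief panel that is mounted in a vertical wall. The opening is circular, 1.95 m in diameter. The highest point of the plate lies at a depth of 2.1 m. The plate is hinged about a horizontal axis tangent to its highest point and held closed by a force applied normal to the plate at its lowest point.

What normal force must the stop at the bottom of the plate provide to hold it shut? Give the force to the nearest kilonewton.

γ = 0.796 × 9.81 = 7.80876 kN/m³.
The centroid is at the centre, 0.975 m below the top of the plate, so the centroid depth is h_c = 2.1 + 0.975 = 3.075 m.
A = π(0.975)² = 2.98648 m².
Resultant F = γ·h_c·A = 7.80876 × 3.075 × 2.98648 = 71.7112 kN.
I_c = πr⁴/4 = π × 0.975⁴/4 = 0.709755 m⁴.
Centre of pressure: y_p = y_c + I_c/(y_c·A) = 3.075 + 0.709755/(3.075 × 2.98648) = 3.075 + 0.0772865 = 3.15229 m along the plane.
The resultant acts 0.975 + 0.0772865 = 1.05229 m (along the plate) below the hinge at the top edge, so the moment about the hinge is M = F × 1.05229 = 71.7112 × 1.05229 = 75.461 kN·m.
A normal force at the bottom, 1.95 m from the hinge, must supply this moment: P = 75.461/1.95 = 38.6979 kN.

P ≈ 39 kN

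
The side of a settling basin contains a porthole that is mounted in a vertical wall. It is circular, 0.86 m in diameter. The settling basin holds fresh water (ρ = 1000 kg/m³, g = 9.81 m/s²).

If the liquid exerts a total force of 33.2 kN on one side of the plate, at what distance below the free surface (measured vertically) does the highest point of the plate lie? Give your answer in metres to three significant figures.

d_top ≈ 5.40 m

γ = ρg = 1000 × 9.81 = 9810 N/m³ = 9.81 kN/m³.
A = π(0.43)² = 0.58088 m².
From F = γ·h_c·A, the centroid depth is h_c = 33.2/(9.81 × 0.58088) = 5.82616 m.
The centroid is at the centre, 0.43 m below the top of the plate, so the highest point sits at h_top = 5.82616 − 0.43 = 5.39616 m below the surface.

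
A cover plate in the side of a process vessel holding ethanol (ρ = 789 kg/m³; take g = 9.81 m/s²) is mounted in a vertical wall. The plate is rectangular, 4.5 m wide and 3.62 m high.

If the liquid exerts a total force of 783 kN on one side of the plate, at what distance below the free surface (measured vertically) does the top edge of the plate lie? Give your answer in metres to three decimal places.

γ = ρg = 789 × 9.81 / 1000 = 7.74009 kN/m³.
A = 4.5 × 3.62 = 16.29 m².
From F = γ·h_c·A, the centroid depth is h_c = 783/(7.74009 × 16.29) = 6.21004 m.
The centroid lies 3.62/2 = 1.81 m below the top edge, so the top edge sits at h_top = 6.21004 − 1.81 = 4.40004 m below the surface.

d_top ≈ 4.400 m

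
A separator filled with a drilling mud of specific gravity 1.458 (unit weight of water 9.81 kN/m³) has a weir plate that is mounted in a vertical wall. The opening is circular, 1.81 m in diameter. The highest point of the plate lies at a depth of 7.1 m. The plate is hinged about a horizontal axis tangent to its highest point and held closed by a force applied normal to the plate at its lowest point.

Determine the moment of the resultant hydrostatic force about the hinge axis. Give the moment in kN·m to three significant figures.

γ = 1.458 × 9.81 = 14.30298 kN/m³.
The centroid is at the centre, 0.905 m below the top of the plate, so the centroid depth is h_c = 7.1 + 0.905 = 8.005 m.
A = π(0.905)² = 2.57304 m².
Resultant F = γ·h_c·A = 14.30298 × 8.005 × 2.57304 = 294.601 kN.
I_c = πr⁴/4 = π × 0.905⁴/4 = 0.526847 m⁴.
Centre of pressure: y_p = y_c + I_c/(y_c·A) = 8.005 + 0.526847/(8.005 × 2.57304) = 8.005 + 0.0255786 = 8.03058 m along the plane.
The resultant acts 0.905 + 0.0255786 = 0.930579 m (along the plate) below the hinge at the top edge, so the moment about the hinge is M = F × 0.930579 = 294.601 × 0.930579 = 274.15 kN·m.

M ≈ 274 kN·m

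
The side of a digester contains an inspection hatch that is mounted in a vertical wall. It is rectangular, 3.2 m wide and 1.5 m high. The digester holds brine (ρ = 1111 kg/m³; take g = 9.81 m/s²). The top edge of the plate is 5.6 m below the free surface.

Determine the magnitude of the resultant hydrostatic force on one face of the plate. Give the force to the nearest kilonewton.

γ = ρg = 1111 × 9.81 / 1000 = 10.89891 kN/m³.
The centroid lies 1.5/2 = 0.75 m below the top edge, so the centroid depth is h_c = 5.6 + 0.75 = 6.35 m.
A = 3.2 × 1.5 = 4.8 m².
Resultant F = γ·h_c·A = 10.89891 × 6.35 × 4.8 = 332.199 kN.

F ≈ 332 kN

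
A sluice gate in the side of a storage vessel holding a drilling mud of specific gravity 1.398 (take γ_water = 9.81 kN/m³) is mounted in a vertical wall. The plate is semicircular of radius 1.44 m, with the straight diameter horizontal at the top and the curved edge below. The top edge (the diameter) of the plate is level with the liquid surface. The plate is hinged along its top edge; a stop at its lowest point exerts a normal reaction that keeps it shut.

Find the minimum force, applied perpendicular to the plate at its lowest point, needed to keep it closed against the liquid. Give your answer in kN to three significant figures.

P ≈ 16.1 kN

γ = 1.398 × 9.81 = 13.71438 kN/m³.
The centroid of a semicircle lies 4r/(3π) = 0.611155 m from the diameter, here below the top edge, so the centroid depth is h_c = 0.611155 m.
A = πr²/2 = π × 1.44²/2 = 3.2572 m².
Resultant F = γ·h_c·A = 13.71438 × 0.611155 × 3.2572 = 27.3006 kN.
I_c = (π/8 − 8/(9π))·r⁴ = 0.109757 × 1.44⁴ = 0.471935 m⁴.
Centre of pressure: y_p = y_c + I_c/(y_c·A) = 0.611155 + 0.471935/(0.611155 × 3.2572) = 0.611155 + 0.237075 = 0.84823 m along the plane.
The resultant acts 0.611155 + 0.237075 = 0.84823 m (along the plate) below the hinge at the top edge, so the moment about the hinge is M = F × 0.84823 = 27.3006 × 0.84823 = 23.1572 kN·m.
A normal force at the bottom, 1.44 m from the hinge, must supply this moment: P = 23.1572/1.44 = 16.0814 kN.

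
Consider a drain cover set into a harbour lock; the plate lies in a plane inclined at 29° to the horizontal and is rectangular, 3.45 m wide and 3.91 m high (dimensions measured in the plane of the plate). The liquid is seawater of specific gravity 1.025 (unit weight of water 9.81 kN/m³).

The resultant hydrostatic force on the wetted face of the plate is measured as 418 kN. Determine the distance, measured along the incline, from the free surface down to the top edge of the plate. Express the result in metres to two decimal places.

γ = 1.025 × 9.81 = 10.05525 kN/m³.
A = 3.45 × 3.91 = 13.4895 m².
From F = γ·h_c·A, the centroid depth is h_c = 418/(10.05525 × 13.4895) = 3.08168 m.
Let θ = 29° be the plate's angle to the horizontal; measure y along the incline from where the plane meets the free surface. Vertical depth h = y·sinθ with sinθ = 0.484810.
Along the incline, y_c = h_c/sinθ = 3.08168/0.484810 = 6.35647 m.
The centroid lies 3.91/2 = 1.955 m below the top edge, so the top edge sits at y_top = 6.35647 − 1.955 = 4.40147 m along the incline.

y_top ≈ 4.40 m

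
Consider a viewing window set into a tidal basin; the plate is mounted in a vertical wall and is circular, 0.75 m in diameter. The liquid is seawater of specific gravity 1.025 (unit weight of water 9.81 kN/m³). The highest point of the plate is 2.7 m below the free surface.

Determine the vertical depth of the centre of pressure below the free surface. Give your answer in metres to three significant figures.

γ = 1.025 × 9.81 = 10.05525 kN/m³.
The centroid is at the centre, 0.375 m below the top of the plate, so the centroid depth is h_c = 2.7 + 0.375 = 3.075 m.
A = π(0.375)² = 0.441786 m².
Resultant F = γ·h_c·A = 10.05525 × 3.075 × 0.441786 = 13.66 kN.
I_c = πr⁴/4 = π × 0.375⁴/4 = 0.0155316 m⁴.
Centre of pressure: y_p = y_c + I_c/(y_c·A) = 3.075 + 0.0155316/(3.075 × 0.441786) = 3.075 + 0.011433 = 3.08643 m along the plane.

h_p = 3.09 m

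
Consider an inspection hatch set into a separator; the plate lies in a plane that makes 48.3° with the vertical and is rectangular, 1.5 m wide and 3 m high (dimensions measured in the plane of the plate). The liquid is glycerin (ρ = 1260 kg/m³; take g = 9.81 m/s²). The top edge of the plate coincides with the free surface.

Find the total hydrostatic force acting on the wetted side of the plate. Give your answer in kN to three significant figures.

F ≈ 55.5 kN

γ = ρg = 1260 × 9.81 / 1000 = 12.3606 kN/m³.
The plate makes 48.3° with the vertical, i.e. θ = 90° − 48.3° = 41.7° to the horizontal. Measuring y along the incline from the free-surface line, vertical depth h = y·sinθ with sinθ = 0.665230.
The centroid lies 3/2 = 1.5 m below the top edge, so y_c = 1.5 m and h_c = 1.5 × 0.665230 = 0.997845 m.
A = 1.5 × 3 = 4.5 m².
Resultant F = γ·h_c·A = 12.3606 × 0.997845 × 4.5 = 55.5028 kN.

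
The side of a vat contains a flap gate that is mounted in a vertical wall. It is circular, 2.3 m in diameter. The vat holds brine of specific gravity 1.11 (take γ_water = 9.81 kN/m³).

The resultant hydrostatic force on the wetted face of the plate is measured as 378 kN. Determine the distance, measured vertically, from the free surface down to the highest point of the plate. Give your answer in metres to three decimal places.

d_top ≈ 7.205 m

γ = 1.11 × 9.81 = 10.8891 kN/m³.
A = π(1.15)² = 4.15476 m².
From F = γ·h_c·A, the centroid depth is h_c = 378/(10.8891 × 4.15476) = 8.35514 m.
The centroid is at the centre, 1.15 m below the top of the plate, so the highest point sits at h_top = 8.35514 − 1.15 = 7.20514 m below the surface.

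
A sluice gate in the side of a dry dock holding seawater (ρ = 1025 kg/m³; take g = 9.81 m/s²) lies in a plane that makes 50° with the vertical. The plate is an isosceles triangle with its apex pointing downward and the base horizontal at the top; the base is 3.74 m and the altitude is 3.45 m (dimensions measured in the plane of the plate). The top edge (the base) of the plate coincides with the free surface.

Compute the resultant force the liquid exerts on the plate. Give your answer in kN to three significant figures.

γ = ρg = 1025 × 9.81 / 1000 = 10.05525 kN/m³.
The plate makes 50° with the vertical, i.e. θ = 90° − 50° = 40° to the horizontal. Measuring y along the incline from the free-surface line, vertical depth h = y·sinθ with sinθ = 0.642788.
With the apex down, the centroid sits h/3 = 3.45/3 = 1.15 m below the base (the top edge), so y_c = 1.15 m and h_c = 1.15 × 0.642788 = 0.739206 m.
A = ½ × 3.74 × 3.45 = 6.4515 m².
Resultant F = γ·h_c·A = 10.05525 × 0.739206 × 6.4515 = 47.9534 kN.

F ≈ 48.0 kN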